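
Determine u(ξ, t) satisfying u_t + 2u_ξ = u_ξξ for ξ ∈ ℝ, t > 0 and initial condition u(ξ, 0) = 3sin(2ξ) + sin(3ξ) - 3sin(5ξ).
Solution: Change to a moving frame: let η = ξ - 2t, σ = t and write u(ξ,t) = w(η,σ).
By the chain rule u_t = w_σ - 2w_η, u_ξ = w_η, u_ξξ = w_ηη.
Then u_t + 2u_ξ = w_σ: the advection term cancels and the PDE becomes the heat equation w_σ = w_ηη on η ∈ ℝ.
Initial data: w(η,0) = u(η,0) = 3sin(2η) + sin(3η) - 3sin(5η).
On η ∈ ℝ each mode satisfies (sin(nη))″ = -n² sin(nη), so exp(-n²σ) sin(nη) solves the heat equation; by superposition w(η,σ) = Σ c_n exp(-n²σ) sin(nη).
Reading off the coefficients: c_2=3, c_3=1, c_5=-3, so w(η,σ) = 3exp(-4σ)sin(2η) + exp(-9σ)sin(3η) - 3exp(-25σ)sin(5η).
Substituting back η = ξ - 2t, σ = t: u(ξ,t) = w(ξ - 2t, t).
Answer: u(ξ, t) = -3exp(-4t)sin(4t - 2ξ) - exp(-9t)sin(6t - 3ξ) + 3exp(-25t)sin(10t - 5ξ)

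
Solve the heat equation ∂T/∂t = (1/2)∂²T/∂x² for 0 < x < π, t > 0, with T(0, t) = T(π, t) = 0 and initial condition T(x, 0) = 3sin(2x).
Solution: Separating variables: T = Σ c_n exp(-n²t/2) sin(nx). From T(x,0) = 3sin(2x): c_2=3.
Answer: T(x, t) = 3exp(-2t)sin(2x)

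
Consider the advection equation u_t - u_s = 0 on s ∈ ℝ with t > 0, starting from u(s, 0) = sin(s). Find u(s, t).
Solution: By characteristics (ds/dt = -1), u(s,t) = f(s + t) with f = u(·, 0).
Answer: u(s, t) = sin(s + t)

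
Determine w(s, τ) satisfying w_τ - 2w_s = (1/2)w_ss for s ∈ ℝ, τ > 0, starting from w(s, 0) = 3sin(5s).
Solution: Moving frame: η = s + 2τ, σ = τ, w = u(η,σ), so w_τ = u_σ + 2u_η and w_ss = u_ηη.
Hence w_τ - 2w_s = u_σ and the PDE becomes the heat equation u_σ = (1/2)u_ηη on η ∈ ℝ.
Initial data: u(η,0) = w(η,0) = 3sin(5η). Each mode sin(nη) decays as exp(-n²σ/2) on ℝ, so u(η,σ) = Σ c_n exp(-n²σ/2) sin(nη) with c_5=3: u(η,σ) = 3exp(-25σ/2)sin(5η).
Substituting back: w(s,τ) = u(s + 2τ, τ).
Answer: w(s, τ) = 3exp(-25τ/2)sin(5s + 10τ)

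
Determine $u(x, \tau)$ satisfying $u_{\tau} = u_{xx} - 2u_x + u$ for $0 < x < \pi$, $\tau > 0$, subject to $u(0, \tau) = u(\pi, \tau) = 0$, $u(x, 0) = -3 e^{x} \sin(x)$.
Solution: Substitute $u = e^{x}w$, i.e. $w = e^{-x}u$.
By the product rule, $u_x = e^{x}(w_x + w)$, $u_{xx} = e^{x}(w_{xx} + 2w_x + w)$, $u_{\tau} = e^{x}w_{\tau}$.
Substituting into the PDE and dividing by $e^{x}$: $w_{\tau} = (w_{xx} + 2w_x + w) - 2(w_x + w) + w$.
The lower-order terms cancel, leaving the standard heat equation $w_{\tau} = w_{xx}$.
Initial data for $w$: $w(x,0) = e^{-x}u(x,0) = -3 \sin(x)$. The boundary conditions carry over: $w(0,\tau) = w(\pi,\tau) = 0$.
Solve for $w$:
  Using separation of variables $w = X(x)T(\tau)$:
  Eigenfunctions: $\sin(nx)$, $n = 1, 2, 3, \ldots$
  General solution: $w(x, \tau) = \sum c_n \sin(nx) e^{-n^2 \tau}$
  Matching $w(x,0) = -3 \sin(x)$ term by term: $c_1=-3$.
Hence $w(x,\tau) = -3 e^{-\tau} \sin(x)$.
Transform back: $u(x,\tau) = e^{x}w(x,\tau)$.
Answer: $u(x, \tau) = -3 e^{-\tau} e^{x} \sin(x)$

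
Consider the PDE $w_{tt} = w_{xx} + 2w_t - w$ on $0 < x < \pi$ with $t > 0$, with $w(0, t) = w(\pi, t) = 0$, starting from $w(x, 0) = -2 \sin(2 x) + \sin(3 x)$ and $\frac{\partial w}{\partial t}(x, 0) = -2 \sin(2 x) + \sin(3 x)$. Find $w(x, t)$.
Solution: Substitute $w = e^{t}u$.
Then $w_t = e^{t}(u_t + u)$, $w_{tt} = e^{t}(u_{tt} + 2u_t + u)$, $w_{xx} = e^{t}u_{xx}$; substituting and dividing by $e^{t}$, the lower-order terms cancel: $u_{tt} = u_{xx}$ (standard wave equation).
Data for $u$: $u(x,0) = w(x,0) = -2 \sin(2 x) + \sin(3 x)$; $u_t(x,0) = w_t(x,0) - w(x,0) = 0$. The boundary conditions carry over: $u(0,t) = u(\pi,t) = 0$.
Separating variables: $u = \sum [A_n \cos(\omega_n t) + B_n \sin(\omega_n t)] \sin(nx)$, $\omega_n = n$. From ICs: $A_2=-2, A_3=1$.
So $u(x,t) = -2 \sin(2 x) \cos(2 t) + \sin(3 x) \cos(3 t)$, and $w(x,t) = e^{t}u(x,t)$.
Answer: $w(x, t) = -2 e^{t} \sin(2 x) \cos(2 t) + e^{t} \sin(3 x) \cos(3 t)$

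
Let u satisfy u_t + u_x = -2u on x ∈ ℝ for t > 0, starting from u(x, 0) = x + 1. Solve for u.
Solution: Substitute u = exp(-2t)w.
Then u_t = exp(-2t)(w_t - 2w), u_x = exp(-2t)w_x; substituting and dividing by exp(-2t), the lower-order terms cancel: w_t + w_x = 0 (standard advection equation).
Data for w: w(x,0) = u(x,0) = x + 1.
By characteristics (dx/dt = 1), w(x,t) = f(x - t) with f = w(·, 0).
So w(x,t) = -t + x + 1, and u(x,t) = exp(-2t)w(x,t).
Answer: u(x, t) = -texp(-2t) + xexp(-2t) + exp(-2t)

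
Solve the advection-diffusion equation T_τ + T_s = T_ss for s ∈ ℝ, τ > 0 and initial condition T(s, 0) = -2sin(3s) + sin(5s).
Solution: Moving frame: η = s - τ, σ = τ, T = u(η,σ), so T_τ = u_σ - u_η and T_ss = u_ηη.
Hence T_τ + T_s = u_σ and the PDE becomes the heat equation u_σ = u_ηη on η ∈ ℝ.
Initial data: u(η,0) = T(η,0) = -2sin(3η) + sin(5η). Each mode sin(nη) decays as exp(-n²σ) on ℝ, so u(η,σ) = Σ c_n exp(-n²σ) sin(nη) with c_3=-2, c_5=1: u(η,σ) = -2exp(-9σ)sin(3η) + exp(-25σ)sin(5η).
Substituting back: T(s,τ) = u(s - τ, τ).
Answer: T(s, τ) = -2exp(-9τ)sin(3s - 3τ) + exp(-25τ)sin(5s - 5τ)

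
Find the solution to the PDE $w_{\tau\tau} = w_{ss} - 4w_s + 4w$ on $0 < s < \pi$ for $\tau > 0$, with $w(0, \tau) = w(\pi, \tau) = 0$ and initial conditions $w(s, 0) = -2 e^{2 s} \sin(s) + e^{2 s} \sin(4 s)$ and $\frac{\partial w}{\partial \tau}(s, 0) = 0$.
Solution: Substitute $w = e^{2s}u$, i.e. $u = e^{-2s}w$.
By the product rule, $w_s = e^{2s}(u_s + 2u)$, $w_{ss} = e^{2s}(u_{ss} + 4u_s + 4u)$, $w_{\tau\tau} = e^{2s}u_{\tau\tau}$.
Substituting into the PDE and dividing by $e^{2s}$: $u_{\tau\tau} = (u_{ss} + 4u_s + 4u) - 4(u_s + 2u) + 4u$.
The lower-order terms cancel, leaving the standard wave equation $u_{\tau\tau} = u_{ss}$.
Initial data for $u$: $u(s,0) = e^{-2s}w(s,0) = -2 \sin(s) + \sin(4 s)$; $u_{\tau}(s,0) = e^{-2s}w_{\tau}(s,0) = 0$. The boundary conditions carry over: $u(0,\tau) = u(\pi,\tau) = 0$.
Solve for $u$:
  Using separation of variables $u = X(s)T(\tau)$:
  Eigenfunctions: $\sin(ns)$, $n = 1, 2, 3, \ldots$
  General solution: $u(s, \tau) = \sum [A_n \cos(n \tau) + B_n \sin(n \tau)] \sin(ns)$
  From $u(s,0) = -2 \sin(s) + \sin(4 s)$: $A_1=-2, A_4=1$. From $u_{\tau}(s,0) = 0$: all $B_n = 0$.
Hence $u(s,\tau) = -2 \sin(s) \cos(\tau) + \sin(4 s) \cos(4 \tau)$.
Transform back: $w(s,\tau) = e^{2s}u(s,\tau)$.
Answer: $w(s, \tau) = -2 e^{2 s} \sin(s) \cos(\tau) + e^{2 s} \sin(4 s) \cos(4 \tau)$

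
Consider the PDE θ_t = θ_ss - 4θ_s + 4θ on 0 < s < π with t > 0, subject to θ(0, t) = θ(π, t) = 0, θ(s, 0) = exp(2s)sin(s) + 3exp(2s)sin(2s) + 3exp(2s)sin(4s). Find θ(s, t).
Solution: Substitute θ = exp(2s)u.
Then θ_s = exp(2s)(u_s + 2u), θ_ss = exp(2s)(u_ss + 4u_s + 4u), θ_t = exp(2s)u_t; substituting and dividing by exp(2s), the lower-order terms cancel: u_t = u_ss (standard heat equation).
Data for u: u(s,0) = exp(-2s)θ(s,0) = sin(s) + 3sin(2s) + 3sin(4s). The boundary conditions carry over: u(0,t) = u(π,t) = 0.
Separating variables: u = Σ c_n exp(-n²t) sin(ns). From u(s,0) = sin(s) + 3sin(2s) + 3sin(4s): c_1=1, c_2=3, c_4=3.
So u(s,t) = exp(-t)sin(s) + 3exp(-4t)sin(2s) + 3exp(-16t)sin(4s), and θ(s,t) = exp(2s)u(s,t).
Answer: θ(s, t) = exp(2s)exp(-t)sin(s) + 3exp(2s)exp(-4t)sin(2s) + 3exp(2s)exp(-16t)sin(4s)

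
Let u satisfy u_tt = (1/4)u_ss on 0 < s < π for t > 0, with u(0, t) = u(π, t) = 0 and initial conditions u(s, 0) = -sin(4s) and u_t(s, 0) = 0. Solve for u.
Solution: Using separation of variables u = X(s)T(t):
Eigenfunctions: sin(ns), n = 1, 2, 3, ...
General solution: u(s, t) = Σ [A_n cos(n t/2) + B_n sin(n t/2)] sin(ns)
From u(s,0) = -sin(4s): A_4=-1. From u_t(s,0) = 0: all B_n = 0.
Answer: u(s, t) = -sin(4s)cos(2t)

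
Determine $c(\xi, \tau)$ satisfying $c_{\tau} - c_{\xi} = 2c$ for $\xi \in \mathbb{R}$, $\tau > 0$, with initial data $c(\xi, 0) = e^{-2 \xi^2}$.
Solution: Substitute $c = e^{2\tau}u$, i.e. $u = e^{-2\tau}c$.
By the product rule, $c_{\tau} = e^{2\tau}(u_{\tau} + 2u)$, $c_{\xi} = e^{2\tau}u_{\xi}$.
Substituting into the PDE and dividing by $e^{2\tau}$: $u_{\tau} + 2u - u_{\xi} = 2u$.
The lower-order terms cancel, leaving the standard advection equation $u_{\tau} - u_{\xi} = 0$.
Initial data for $u$: $u(\xi,0) = c(\xi,0) = e^{-2 \xi^2}$.
Solve for $u$:
  By method of characteristics (waves move left with speed 1):
  Along characteristics $\xi + \tau =$ const, $u$ is constant, so $u(\xi,\tau) = f(\xi + \tau)$ with $f = u( \cdot , 0)$.
Hence $u(\xi,\tau) = e^{-2 (\xi + \tau)^2}$.
Transform back: $c(\xi,\tau) = e^{2\tau}u(\xi,\tau)$.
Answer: $c(\xi, \tau) = e^{2 \tau} e^{-2 (\tau + \xi)^2}$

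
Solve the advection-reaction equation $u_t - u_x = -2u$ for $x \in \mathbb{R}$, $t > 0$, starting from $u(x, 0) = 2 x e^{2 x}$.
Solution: Substitute $u = e^{2x}w$, i.e. $w = e^{-2x}u$.
By the product rule, $u_x = e^{2x}(w_x + 2w)$, $u_t = e^{2x}w_t$.
Substituting into the PDE and dividing by $e^{2x}$: $w_t - (w_x + 2w) = -2w$.
The lower-order terms cancel, leaving the standard advection equation $w_t - w_x = 0$.
Initial data for $w$: $w(x,0) = e^{-2x}u(x,0) = 2 x$.
Solve for $w$:
  By method of characteristics (waves move left with speed 1):
  Along characteristics $x + t =$ const, $w$ is constant, so $w(x,t) = f(x + t)$ with $f = w( \cdot , 0)$.
Hence $w(x,t) = 2 t + 2 x$.
Transform back: $u(x,t) = e^{2x}w(x,t)$.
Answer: $u(x, t) = 2 t e^{2 x} + 2 x e^{2 x}$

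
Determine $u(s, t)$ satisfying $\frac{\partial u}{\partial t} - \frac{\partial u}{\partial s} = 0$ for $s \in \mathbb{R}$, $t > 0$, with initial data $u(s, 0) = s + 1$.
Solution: By characteristics ($ds/dt = -1$), $u(s,t) = f(s + t)$ with $f = u( \cdot , 0)$.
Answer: $u(s, t) = s + t + 1$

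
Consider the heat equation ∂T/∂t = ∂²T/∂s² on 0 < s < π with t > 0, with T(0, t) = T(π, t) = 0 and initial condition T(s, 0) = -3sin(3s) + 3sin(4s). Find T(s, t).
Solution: Using separation of variables T = X(s)G(t):
Eigenfunctions: sin(ns), n = 1, 2, 3, ...
General solution: T(s, t) = Σ c_n sin(ns) exp(-n² t)
Matching T(s,0) = -3sin(3s) + 3sin(4s) term by term: c_3=-3, c_4=3.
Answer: T(s, t) = -3exp(-9t)sin(3s) + 3exp(-16t)sin(4s)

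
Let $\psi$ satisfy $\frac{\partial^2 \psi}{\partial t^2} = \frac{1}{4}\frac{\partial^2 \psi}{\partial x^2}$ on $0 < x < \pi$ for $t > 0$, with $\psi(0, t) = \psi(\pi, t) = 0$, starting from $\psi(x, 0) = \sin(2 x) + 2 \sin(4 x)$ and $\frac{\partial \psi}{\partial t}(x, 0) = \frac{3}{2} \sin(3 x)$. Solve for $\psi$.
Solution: Separating variables: $\psi = \sum [A_n \cos(\omega_n t) + B_n \sin(\omega_n t)] \sin(nx)$, $\omega_n = n/2$. From ICs ($B_n$ = velocity coefficient / $\omega_n$): $A_2=1, A_4=2, B_3=1$.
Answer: $\psi(x, t) = \sin(3 t/2) \sin(3 x) + \sin(2 x) \cos(t) + 2 \sin(4 x) \cos(2 t)$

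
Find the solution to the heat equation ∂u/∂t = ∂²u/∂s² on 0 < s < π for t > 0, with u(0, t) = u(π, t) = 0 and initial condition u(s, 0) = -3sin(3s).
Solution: Separating variables: u = Σ c_n exp(-n²t) sin(ns). From u(s,0) = -3sin(3s): c_3=-3.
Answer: u(s, t) = -3exp(-9t)sin(3s)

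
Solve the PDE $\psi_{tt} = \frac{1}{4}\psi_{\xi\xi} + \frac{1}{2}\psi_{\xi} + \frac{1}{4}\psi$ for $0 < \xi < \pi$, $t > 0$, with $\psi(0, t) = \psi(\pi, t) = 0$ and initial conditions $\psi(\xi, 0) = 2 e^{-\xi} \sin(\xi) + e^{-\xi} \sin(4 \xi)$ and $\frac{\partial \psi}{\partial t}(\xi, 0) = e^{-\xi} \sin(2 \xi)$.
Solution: Substitute $\psi = e^{-\xi}u$.
Then $\psi_{\xi} = e^{-\xi}(u_{\xi} - u)$, $\psi_{\xi\xi} = e^{-\xi}(u_{\xi\xi} - 2u_{\xi} + u)$, $\psi_{tt} = e^{-\xi}u_{tt}$; substituting and dividing by $e^{-\xi}$, the lower-order terms cancel: $u_{tt} = \frac{1}{4}u_{\xi\xi}$ (standard wave equation).
Data for $u$: $u(\xi,0) = e^{\xi}\psi(\xi,0) = 2 \sin(\xi) + \sin(4 \xi)$; $u_t(\xi,0) = e^{\xi}\psi_t(\xi,0) = \sin(2 \xi)$. The boundary conditions carry over: $u(0,t) = u(\pi,t) = 0$.
Separating variables: $u = \sum [A_n \cos(\omega_n t) + B_n \sin(\omega_n t)] \sin(n\xi)$, $\omega_n = n/2$. From ICs ($B_n$ = velocity coefficient / $\omega_n$): $A_1=2, A_4=1, B_2=1$.
So $u(\xi,t) = \sin(t) \sin(2 \xi) + 2 \sin(\xi) \cos(t/2) + \sin(4 \xi) \cos(2 t)$, and $\psi(\xi,t) = e^{-\xi}u(\xi,t)$.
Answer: $\psi(\xi, t) = 2 e^{-\xi} \sin(\xi) \cos(t/2) + e^{-\xi} \sin(2 \xi) \sin(t) + e^{-\xi} \sin(4 \xi) \cos(2 t)$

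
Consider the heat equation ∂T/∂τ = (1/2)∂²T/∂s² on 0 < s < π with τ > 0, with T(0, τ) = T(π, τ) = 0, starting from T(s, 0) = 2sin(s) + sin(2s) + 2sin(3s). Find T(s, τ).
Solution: Using separation of variables T = X(s)G(τ):
Eigenfunctions: sin(ns), n = 1, 2, 3, ...
General solution: T(s, τ) = Σ c_n sin(ns) exp(-n² τ/2)
Matching T(s,0) = 2sin(s) + sin(2s) + 2sin(3s) term by term: c_1=2, c_2=1, c_3=2.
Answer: T(s, τ) = exp(-2τ)sin(2s) + 2exp(-τ/2)sin(s) + 2exp(-9τ/2)sin(3s)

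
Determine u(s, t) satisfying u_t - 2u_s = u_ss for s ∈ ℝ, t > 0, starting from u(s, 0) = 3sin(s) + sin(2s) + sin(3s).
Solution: Change to a moving frame: let η = s + 2t, σ = t and write u(s,t) = w(η,σ).
By the chain rule u_t = w_σ + 2w_η, u_s = w_η, u_ss = w_ηη.
Then u_t - 2u_s = w_σ: the advection term cancels and the PDE becomes the heat equation w_σ = w_ηη on η ∈ ℝ.
Initial data: w(η,0) = u(η,0) = 3sin(η) + sin(2η) + sin(3η).
On η ∈ ℝ each mode satisfies (sin(nη))″ = -n² sin(nη), so exp(-n²σ) sin(nη) solves the heat equation; by superposition w(η,σ) = Σ c_n exp(-n²σ) sin(nη).
Reading off the coefficients: c_1=3, c_2=1, c_3=1, so w(η,σ) = 3exp(-σ)sin(η) + exp(-4σ)sin(2η) + exp(-9σ)sin(3η).
Substituting back η = s + 2t, σ = t: u(s,t) = w(s + 2t, t).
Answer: u(s, t) = 3exp(-t)sin(s + 2t) + exp(-4t)sin(2s + 4t) + exp(-9t)sin(3s + 6t)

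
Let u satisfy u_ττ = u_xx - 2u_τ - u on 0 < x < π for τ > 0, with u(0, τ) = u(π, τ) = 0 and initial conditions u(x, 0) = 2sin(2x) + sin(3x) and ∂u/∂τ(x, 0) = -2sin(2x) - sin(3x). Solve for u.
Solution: Substitute u = exp(-τ)w.
Then u_τ = exp(-τ)(w_τ - w), u_ττ = exp(-τ)(w_ττ - 2w_τ + w), u_xx = exp(-τ)w_xx; substituting and dividing by exp(-τ), the lower-order terms cancel: w_ττ = w_xx (standard wave equation).
Data for w: w(x,0) = u(x,0) = 2sin(2x) + sin(3x); w_τ(x,0) = u_τ(x,0) + u(x,0) = 0. The boundary conditions carry over: w(0,τ) = w(π,τ) = 0.
Separating variables: w = Σ [A_n cos(ω_n τ) + B_n sin(ω_n τ)] sin(nx), ω_n = n. From ICs: A_2=2, A_3=1.
So w(x,τ) = 2sin(2x)cos(2τ) + sin(3x)cos(3τ), and u(x,τ) = exp(-τ)w(x,τ).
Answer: u(x, τ) = 2exp(-τ)sin(2x)cos(2τ) + exp(-τ)sin(3x)cos(3τ)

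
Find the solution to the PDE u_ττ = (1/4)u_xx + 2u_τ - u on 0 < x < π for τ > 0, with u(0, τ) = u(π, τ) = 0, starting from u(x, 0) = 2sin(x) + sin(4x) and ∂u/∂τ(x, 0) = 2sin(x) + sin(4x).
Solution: Substitute u = exp(τ)w.
Then u_τ = exp(τ)(w_τ + w), u_ττ = exp(τ)(w_ττ + 2w_τ + w), u_xx = exp(τ)w_xx; substituting and dividing by exp(τ), the lower-order terms cancel: w_ττ = (1/4)w_xx (standard wave equation).
Data for w: w(x,0) = u(x,0) = 2sin(x) + sin(4x); w_τ(x,0) = u_τ(x,0) - u(x,0) = 0. The boundary conditions carry over: w(0,τ) = w(π,τ) = 0.
Separating variables: w = Σ [A_n cos(ω_n τ) + B_n sin(ω_n τ)] sin(nx), ω_n = n/2. From ICs: A_1=2, A_4=1.
So w(x,τ) = 2sin(x)cos(τ/2) + sin(4x)cos(2τ), and u(x,τ) = exp(τ)w(x,τ).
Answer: u(x, τ) = 2exp(τ)sin(x)cos(τ/2) + exp(τ)sin(4x)cos(2τ)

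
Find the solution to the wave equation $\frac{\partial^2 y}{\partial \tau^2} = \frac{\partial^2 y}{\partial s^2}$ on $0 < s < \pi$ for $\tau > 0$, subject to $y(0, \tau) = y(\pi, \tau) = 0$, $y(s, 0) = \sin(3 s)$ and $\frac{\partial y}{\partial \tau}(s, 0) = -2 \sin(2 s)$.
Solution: Separating variables: $y = \sum [A_n \cos(\omega_n \tau) + B_n \sin(\omega_n \tau)] \sin(ns)$, $\omega_n = n$. From ICs ($B_n$ = velocity coefficient / $\omega_n$): $A_3=1, B_2=-1$.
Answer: $y(s, \tau) = - \sin(2 \tau) \sin(2 s) + \sin(3 s) \cos(3 \tau)$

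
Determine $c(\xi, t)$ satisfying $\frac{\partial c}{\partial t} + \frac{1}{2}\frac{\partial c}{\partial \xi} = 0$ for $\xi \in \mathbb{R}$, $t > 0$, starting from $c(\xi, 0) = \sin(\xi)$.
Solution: By method of characteristics (waves move right with speed 1/2):
Along characteristics $\xi - \frac{1}{2}t =$ const, $c$ is constant, so $c(\xi,t) = f(\xi - \frac{1}{2}t)$ with $f = c( \cdot , 0)$.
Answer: $c(\xi, t) = \sin(\xi - t/2)$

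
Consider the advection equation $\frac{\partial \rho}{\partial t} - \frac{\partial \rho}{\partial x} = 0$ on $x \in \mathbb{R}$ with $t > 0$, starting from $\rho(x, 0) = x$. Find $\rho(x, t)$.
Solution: By method of characteristics (waves move left with speed 1):
Along characteristics $x + t =$ const, $\rho$ is constant, so $\rho(x,t) = f(x + t)$ with $f = \rho( \cdot , 0)$.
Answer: $\rho(x, t) = t + x$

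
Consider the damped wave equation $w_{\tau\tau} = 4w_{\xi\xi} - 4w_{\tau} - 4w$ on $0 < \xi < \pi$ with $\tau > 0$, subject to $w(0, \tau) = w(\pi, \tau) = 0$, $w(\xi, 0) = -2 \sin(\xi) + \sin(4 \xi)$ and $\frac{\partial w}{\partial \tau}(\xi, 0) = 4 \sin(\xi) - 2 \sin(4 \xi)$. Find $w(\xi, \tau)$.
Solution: Substitute $w = e^{-2\tau}u$, i.e. $u = e^{2\tau}w$.
By the product rule, $w_{\tau} = e^{-2\tau}(u_{\tau} - 2u)$, $w_{\tau\tau} = e^{-2\tau}(u_{\tau\tau} - 4u_{\tau} + 4u)$, $w_{\xi\xi} = e^{-2\tau}u_{\xi\xi}$.
Substituting into the PDE and dividing by $e^{-2\tau}$: $u_{\tau\tau} - 4u_{\tau} + 4u = 4u_{\xi\xi} - 4(u_{\tau} - 2u) - 4u$.
The lower-order terms cancel, leaving the standard wave equation $u_{\tau\tau} = 4u_{\xi\xi}$.
Initial data for $u$: $u(\xi,0) = w(\xi,0) = -2 \sin(\xi) + \sin(4 \xi)$; $u_{\tau}(\xi,0) = w_{\tau}(\xi,0) + 2w(\xi,0) = 0$. The boundary conditions carry over: $u(0,\tau) = u(\pi,\tau) = 0$.
Solve for $u$:
  Using separation of variables $u = X(\xi)T(\tau)$:
  Eigenfunctions: $\sin(n\xi)$, $n = 1, 2, 3, \ldots$
  General solution: $u(\xi, \tau) = \sum [A_n \cos(2n \tau) + B_n \sin(2n \tau)] \sin(n\xi)$
  From $u(\xi,0) = -2 \sin(\xi) + \sin(4 \xi)$: $A_1=-2, A_4=1$. From $u_{\tau}(\xi,0) = 0$: all $B_n = 0$.
Hence $u(\xi,\tau) = -2 \sin(\xi) \cos(2 \tau) + \sin(4 \xi) \cos(8 \tau)$.
Transform back: $w(\xi,\tau) = e^{-2\tau}u(\xi,\tau)$.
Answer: $w(\xi, \tau) = -2 e^{-2 \tau} \sin(\xi) \cos(2 \tau) + e^{-2 \tau} \sin(4 \xi) \cos(8 \tau)$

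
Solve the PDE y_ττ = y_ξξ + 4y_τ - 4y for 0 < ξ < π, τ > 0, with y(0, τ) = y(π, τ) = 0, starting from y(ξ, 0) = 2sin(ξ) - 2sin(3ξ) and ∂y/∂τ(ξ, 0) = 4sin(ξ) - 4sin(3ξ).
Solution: Substitute y = exp(2τ)u, i.e. u = exp(-2τ)y.
By the product rule, y_τ = exp(2τ)(u_τ + 2u), y_ττ = exp(2τ)(u_ττ + 4u_τ + 4u), y_ξξ = exp(2τ)u_ξξ.
Substituting into the PDE and dividing by exp(2τ): u_ττ + 4u_τ + 4u = u_ξξ + 4(u_τ + 2u) - 4u.
The lower-order terms cancel, leaving the standard wave equation u_ττ = u_ξξ.
Initial data for u: u(ξ,0) = y(ξ,0) = 2sin(ξ) - 2sin(3ξ); u_τ(ξ,0) = y_τ(ξ,0) - 2y(ξ,0) = 0. The boundary conditions carry over: u(0,τ) = u(π,τ) = 0.
Solve for u:
  Using separation of variables u = X(ξ)T(τ):
  Eigenfunctions: sin(nξ), n = 1, 2, 3, ...
  General solution: u(ξ, τ) = Σ [A_n cos(n τ) + B_n sin(n τ)] sin(nξ)
  From u(ξ,0) = 2sin(ξ) - 2sin(3ξ): A_1=2, A_3=-2. From u_τ(ξ,0) = 0: all B_n = 0.
Hence u(ξ,τ) = 2sin(ξ)cos(τ) - 2sin(3ξ)cos(3τ).
Transform back: y(ξ,τ) = exp(2τ)u(ξ,τ).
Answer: y(ξ, τ) = 2exp(2τ)sin(ξ)cos(τ) - 2exp(2τ)sin(3ξ)cos(3τ)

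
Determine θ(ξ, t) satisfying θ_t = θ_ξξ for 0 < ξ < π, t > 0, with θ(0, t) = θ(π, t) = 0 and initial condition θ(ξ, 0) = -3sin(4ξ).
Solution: Using separation of variables θ = X(ξ)G(t):
Eigenfunctions: sin(nξ), n = 1, 2, 3, ...
General solution: θ(ξ, t) = Σ c_n sin(nξ) exp(-n² t)
Matching θ(ξ,0) = -3sin(4ξ) term by term: c_4=-3.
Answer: θ(ξ, t) = -3exp(-16t)sin(4ξ)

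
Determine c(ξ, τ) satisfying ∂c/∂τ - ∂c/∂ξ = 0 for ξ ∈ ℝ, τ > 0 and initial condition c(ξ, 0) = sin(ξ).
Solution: By method of characteristics (waves move left with speed 1):
Along characteristics ξ + τ = const, c is constant, so c(ξ,τ) = f(ξ + τ) with f = c(·, 0).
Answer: c(ξ, τ) = sin(ξ + τ)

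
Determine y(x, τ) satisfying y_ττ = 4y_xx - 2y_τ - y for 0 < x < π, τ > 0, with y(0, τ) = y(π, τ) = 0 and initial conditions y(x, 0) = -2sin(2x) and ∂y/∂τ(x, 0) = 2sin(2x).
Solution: Substitute y = exp(-τ)u, i.e. u = exp(τ)y.
By the product rule, y_τ = exp(-τ)(u_τ - u), y_ττ = exp(-τ)(u_ττ - 2u_τ + u), y_xx = exp(-τ)u_xx.
Substituting into the PDE and dividing by exp(-τ): u_ττ - 2u_τ + u = 4u_xx - 2(u_τ - u) - u.
The lower-order terms cancel, leaving the standard wave equation u_ττ = 4u_xx.
Initial data for u: u(x,0) = y(x,0) = -2sin(2x); u_τ(x,0) = y_τ(x,0) + y(x,0) = 0. The boundary conditions carry over: u(0,τ) = u(π,τ) = 0.
Solve for u:
  Using separation of variables u = X(x)T(τ):
  Eigenfunctions: sin(nx), n = 1, 2, 3, ...
  General solution: u(x, τ) = Σ [A_n cos(2n τ) + B_n sin(2n τ)] sin(nx)
  From u(x,0) = -2sin(2x): A_2=-2. From u_τ(x,0) = 0: all B_n = 0.
Hence u(x,τ) = -2sin(2x)cos(4τ).
Transform back: y(x,τ) = exp(-τ)u(x,τ).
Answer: y(x, τ) = -2exp(-τ)sin(2x)cos(4τ)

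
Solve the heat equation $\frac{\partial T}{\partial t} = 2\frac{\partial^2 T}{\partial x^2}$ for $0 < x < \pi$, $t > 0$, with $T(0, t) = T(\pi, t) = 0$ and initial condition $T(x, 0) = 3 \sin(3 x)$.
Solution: Separating variables: $T = \sum c_n e^{-2n^2t} \sin(nx)$. From $T(x,0) = 3 \sin(3 x)$: $c_3=3$.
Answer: $T(x, t) = 3 e^{-18 t} \sin(3 x)$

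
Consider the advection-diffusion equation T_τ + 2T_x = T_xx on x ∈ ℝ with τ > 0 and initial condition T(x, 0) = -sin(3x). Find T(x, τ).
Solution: Moving frame: η = x - 2τ, σ = τ, T = u(η,σ), so T_τ = u_σ - 2u_η and T_xx = u_ηη.
Hence T_τ + 2T_x = u_σ and the PDE becomes the heat equation u_σ = u_ηη on η ∈ ℝ.
Initial data: u(η,0) = T(η,0) = -sin(3η). Each mode sin(nη) decays as exp(-n²σ) on ℝ, so u(η,σ) = Σ c_n exp(-n²σ) sin(nη) with c_3=-1: u(η,σ) = -exp(-9σ)sin(3η).
Substituting back: T(x,τ) = u(x - 2τ, τ).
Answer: T(x, τ) = -exp(-9τ)sin(3x - 6τ)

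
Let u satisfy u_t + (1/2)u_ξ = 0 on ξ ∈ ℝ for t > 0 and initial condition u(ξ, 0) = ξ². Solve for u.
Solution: By characteristics (dξ/dt = 1/2), u(ξ,t) = f(ξ - (1/2)t) with f = u(·, 0).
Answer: u(ξ, t) = (1/4)t² - tξ + ξ²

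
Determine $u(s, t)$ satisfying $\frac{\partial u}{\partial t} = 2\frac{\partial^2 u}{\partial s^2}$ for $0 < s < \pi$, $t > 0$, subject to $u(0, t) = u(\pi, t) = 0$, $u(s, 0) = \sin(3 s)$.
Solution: Using separation of variables $u = X(s)T(t)$:
Eigenfunctions: $\sin(ns)$, $n = 1, 2, 3, \ldots$
General solution: $u(s, t) = \sum c_n \sin(ns) e^{-2n^2 t}$
Matching $u(s,0) = \sin(3 s)$ term by term: $c_3=1$.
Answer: $u(s, t) = e^{-18 t} \sin(3 s)$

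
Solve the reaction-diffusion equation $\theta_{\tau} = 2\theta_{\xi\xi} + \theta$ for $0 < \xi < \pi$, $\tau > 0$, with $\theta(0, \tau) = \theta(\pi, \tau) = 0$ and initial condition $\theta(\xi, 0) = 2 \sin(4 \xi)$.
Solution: Substitute $\theta = e^{\tau}u$.
Then $\theta_{\tau} = e^{\tau}(u_{\tau} + u)$, $\theta_{\xi\xi} = e^{\tau}u_{\xi\xi}$; substituting and dividing by $e^{\tau}$, the lower-order terms cancel: $u_{\tau} = 2u_{\xi\xi}$ (standard heat equation).
Data for $u$: $u(\xi,0) = \theta(\xi,0) = 2 \sin(4 \xi)$. The boundary conditions carry over: $u(0,\tau) = u(\pi,\tau) = 0$.
Separating variables: $u = \sum c_n e^{-2n^2\tau} \sin(n\xi)$. From $u(\xi,0) = 2 \sin(4 \xi)$: $c_4=2$.
So $u(\xi,\tau) = 2 e^{-32 \tau} \sin(4 \xi)$, and $\theta(\xi,\tau) = e^{\tau}u(\xi,\tau)$.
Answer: $\theta(\xi, \tau) = 2 e^{-31 \tau} \sin(4 \xi)$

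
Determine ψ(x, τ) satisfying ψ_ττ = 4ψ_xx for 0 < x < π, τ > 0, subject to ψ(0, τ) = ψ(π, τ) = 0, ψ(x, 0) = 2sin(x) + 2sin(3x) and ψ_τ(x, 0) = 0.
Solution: Separating variables: ψ = Σ [A_n cos(ω_n τ) + B_n sin(ω_n τ)] sin(nx), ω_n = 2n. From ICs: A_1=2, A_3=2.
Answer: ψ(x, τ) = 2sin(x)cos(2τ) + 2sin(3x)cos(6τ)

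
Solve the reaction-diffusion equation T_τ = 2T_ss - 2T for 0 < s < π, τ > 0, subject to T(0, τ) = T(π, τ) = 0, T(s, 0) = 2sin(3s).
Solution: Substitute T = exp(-2τ)u.
Then T_τ = exp(-2τ)(u_τ - 2u), T_ss = exp(-2τ)u_ss; substituting and dividing by exp(-2τ), the lower-order terms cancel: u_τ = 2u_ss (standard heat equation).
Data for u: u(s,0) = T(s,0) = 2sin(3s). The boundary conditions carry over: u(0,τ) = u(π,τ) = 0.
Separating variables: u = Σ c_n exp(-2n²τ) sin(ns). From u(s,0) = 2sin(3s): c_3=2.
So u(s,τ) = 2exp(-18τ)sin(3s), and T(s,τ) = exp(-2τ)u(s,τ).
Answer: T(s, τ) = 2exp(-20τ)sin(3s)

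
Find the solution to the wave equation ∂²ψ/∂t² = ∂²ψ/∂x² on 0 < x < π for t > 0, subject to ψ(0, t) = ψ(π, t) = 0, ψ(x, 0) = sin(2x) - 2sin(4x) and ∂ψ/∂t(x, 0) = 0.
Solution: Separating variables: ψ = Σ [A_n cos(ω_n t) + B_n sin(ω_n t)] sin(nx), ω_n = n. From ICs: A_2=1, A_4=-2.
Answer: ψ(x, t) = sin(2x)cos(2t) - 2sin(4x)cos(4t)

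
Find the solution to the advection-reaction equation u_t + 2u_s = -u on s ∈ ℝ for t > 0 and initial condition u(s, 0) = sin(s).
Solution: Substitute u = exp(-t)w.
Then u_t = exp(-t)(w_t - w), u_s = exp(-t)w_s; substituting and dividing by exp(-t), the lower-order terms cancel: w_t + 2w_s = 0 (standard advection equation).
Data for w: w(s,0) = u(s,0) = sin(s).
By characteristics (ds/dt = 2), w(s,t) = f(s - 2t) with f = w(·, 0).
So w(s,t) = sin(s - 2t), and u(s,t) = exp(-t)w(s,t).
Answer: u(s, t) = exp(-t)sin(s - 2t)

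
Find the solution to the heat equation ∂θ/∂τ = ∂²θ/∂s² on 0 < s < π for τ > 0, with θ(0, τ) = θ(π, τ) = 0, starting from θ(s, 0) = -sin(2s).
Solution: Using separation of variables θ = X(s)G(τ):
Eigenfunctions: sin(ns), n = 1, 2, 3, ...
General solution: θ(s, τ) = Σ c_n sin(ns) exp(-n² τ)
Matching θ(s,0) = -sin(2s) term by term: c_2=-1.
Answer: θ(s, τ) = -exp(-4τ)sin(2s)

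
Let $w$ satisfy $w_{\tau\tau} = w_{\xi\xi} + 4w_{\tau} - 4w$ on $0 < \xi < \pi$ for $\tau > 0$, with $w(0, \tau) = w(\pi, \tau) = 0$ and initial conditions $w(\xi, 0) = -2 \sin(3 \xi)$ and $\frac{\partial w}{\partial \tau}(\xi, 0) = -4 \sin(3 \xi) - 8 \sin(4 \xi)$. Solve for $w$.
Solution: Substitute $w = e^{2\tau}u$.
Then $w_{\tau} = e^{2\tau}(u_{\tau} + 2u)$, $w_{\tau\tau} = e^{2\tau}(u_{\tau\tau} + 4u_{\tau} + 4u)$, $w_{\xi\xi} = e^{2\tau}u_{\xi\xi}$; substituting and dividing by $e^{2\tau}$, the lower-order terms cancel: $u_{\tau\tau} = u_{\xi\xi}$ (standard wave equation).
Data for $u$: $u(\xi,0) = w(\xi,0) = -2 \sin(3 \xi)$; $u_{\tau}(\xi,0) = w_{\tau}(\xi,0) - 2w(\xi,0) = -8 \sin(4 \xi)$. The boundary conditions carry over: $u(0,\tau) = u(\pi,\tau) = 0$.
Separating variables: $u = \sum [A_n \cos(\omega_n \tau) + B_n \sin(\omega_n \tau)] \sin(n\xi)$, $\omega_n = n$. From ICs ($B_n$ = velocity coefficient / $\omega_n$): $A_3=-2, B_4=-2$.
So $u(\xi,\tau) = -2 \sin(3 \xi) \cos(3 \tau) - 2 \sin(4 \xi) \sin(4 \tau)$, and $w(\xi,\tau) = e^{2\tau}u(\xi,\tau)$.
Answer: $w(\xi, \tau) = -2 e^{2 \tau} \sin(4 \tau) \sin(4 \xi) - 2 e^{2 \tau} \sin(3 \xi) \cos(3 \tau)$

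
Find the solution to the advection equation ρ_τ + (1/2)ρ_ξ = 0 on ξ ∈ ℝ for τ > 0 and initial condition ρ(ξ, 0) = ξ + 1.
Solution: By method of characteristics (waves move right with speed 1/2):
Along characteristics ξ - (1/2)τ = const, ρ is constant, so ρ(ξ,τ) = f(ξ - (1/2)τ) with f = ρ(·, 0).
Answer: ρ(ξ, τ) = ξ - (1/2)τ + 1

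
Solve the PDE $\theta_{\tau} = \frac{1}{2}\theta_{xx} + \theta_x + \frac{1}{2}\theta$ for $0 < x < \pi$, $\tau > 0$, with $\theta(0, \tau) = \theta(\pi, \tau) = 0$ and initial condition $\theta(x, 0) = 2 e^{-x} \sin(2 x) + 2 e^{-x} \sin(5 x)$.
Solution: Substitute $\theta = e^{-x}u$, i.e. $u = e^{x}\theta$.
By the product rule, $\theta_x = e^{-x}(u_x - u)$, $\theta_{xx} = e^{-x}(u_{xx} - 2u_x + u)$, $\theta_{\tau} = e^{-x}u_{\tau}$.
Substituting into the PDE and dividing by $e^{-x}$: $u_{\tau} = \frac{1}{2}(u_{xx} - 2u_x + u) + (u_x - u) + \frac{1}{2}u$.
The lower-order terms cancel, leaving the standard heat equation $u_{\tau} = \frac{1}{2}u_{xx}$.
Initial data for $u$: $u(x,0) = e^{x}\theta(x,0) = 2 \sin(2 x) + 2 \sin(5 x)$. The boundary conditions carry over: $u(0,\tau) = u(\pi,\tau) = 0$.
Solve for $u$:
  Using separation of variables $u = X(x)G(\tau)$:
  Eigenfunctions: $\sin(nx)$, $n = 1, 2, 3, \ldots$
  General solution: $u(x, \tau) = \sum c_n \sin(nx) e^{-n^2 \tau/2}$
  Matching $u(x,0) = 2 \sin(2 x) + 2 \sin(5 x)$ term by term: $c_2=2, c_5=2$.
Hence $u(x,\tau) = 2 e^{-2 \tau} \sin(2 x) + 2 e^{-25 \tau/2} \sin(5 x)$.
Transform back: $\theta(x,\tau) = e^{-x}u(x,\tau)$.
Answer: $\theta(x, \tau) = 2 e^{-2 \tau} e^{-x} \sin(2 x) + 2 e^{-25 \tau/2} e^{-x} \sin(5 x)$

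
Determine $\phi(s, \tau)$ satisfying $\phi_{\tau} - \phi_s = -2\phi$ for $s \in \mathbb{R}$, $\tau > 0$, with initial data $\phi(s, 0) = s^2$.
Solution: Substitute $\phi = e^{-2\tau}u$.
Then $\phi_{\tau} = e^{-2\tau}(u_{\tau} - 2u)$, $\phi_s = e^{-2\tau}u_s$; substituting and dividing by $e^{-2\tau}$, the lower-order terms cancel: $u_{\tau} - u_s = 0$ (standard advection equation).
Data for $u$: $u(s,0) = \phi(s,0) = s^2$.
By characteristics ($ds/d\tau = -1$), $u(s,\tau) = f(s + \tau)$ with $f = u( \cdot , 0)$.
So $u(s,\tau) = s^2 + 2 s \tau + \tau^2$, and $\phi(s,\tau) = e^{-2\tau}u(s,\tau)$.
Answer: $\phi(s, \tau) = \tau^2 e^{-2 \tau} + 2 \tau s e^{-2 \tau} + s^2 e^{-2 \tau}$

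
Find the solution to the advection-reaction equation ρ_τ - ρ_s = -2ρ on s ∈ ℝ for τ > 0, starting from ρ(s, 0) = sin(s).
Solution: Substitute ρ = exp(-2τ)u, i.e. u = exp(2τ)ρ.
By the product rule, ρ_τ = exp(-2τ)(u_τ - 2u), ρ_s = exp(-2τ)u_s.
Substituting into the PDE and dividing by exp(-2τ): u_τ - 2u - u_s = -2u.
The lower-order terms cancel, leaving the standard advection equation u_τ - u_s = 0.
Initial data for u: u(s,0) = ρ(s,0) = sin(s).
Solve for u:
  By method of characteristics (waves move left with speed 1):
  Along characteristics s + τ = const, u is constant, so u(s,τ) = f(s + τ) with f = u(·, 0).
Hence u(s,τ) = sin(s + τ).
Transform back: ρ(s,τ) = exp(-2τ)u(s,τ).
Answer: ρ(s, τ) = exp(-2τ)sin(s + τ)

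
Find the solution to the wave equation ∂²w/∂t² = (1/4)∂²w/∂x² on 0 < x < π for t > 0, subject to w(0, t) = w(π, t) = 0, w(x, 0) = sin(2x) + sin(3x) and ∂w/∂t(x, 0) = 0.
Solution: Using separation of variables w = X(x)T(t):
Eigenfunctions: sin(nx), n = 1, 2, 3, ...
General solution: w(x, t) = Σ [A_n cos(n t/2) + B_n sin(n t/2)] sin(nx)
From w(x,0) = sin(2x) + sin(3x): A_2=1, A_3=1. From w_t(x,0) = 0: all B_n = 0.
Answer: w(x, t) = sin(2x)cos(t) + sin(3x)cos(3t/2)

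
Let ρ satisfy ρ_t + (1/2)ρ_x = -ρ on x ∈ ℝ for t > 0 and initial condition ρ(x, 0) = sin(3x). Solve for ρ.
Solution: Substitute ρ = exp(-t)u, i.e. u = exp(t)ρ.
By the product rule, ρ_t = exp(-t)(u_t - u), ρ_x = exp(-t)u_x.
Substituting into the PDE and dividing by exp(-t): u_t - u + (1/2)u_x = -u.
The lower-order terms cancel, leaving the standard advection equation u_t + (1/2)u_x = 0.
Initial data for u: u(x,0) = ρ(x,0) = sin(3x).
Solve for u:
  By method of characteristics (waves move right with speed 1/2):
  Along characteristics x - (1/2)t = const, u is constant, so u(x,t) = f(x - (1/2)t) with f = u(·, 0).
Hence u(x,t) = -sin(3t/2 - 3x).
Transform back: ρ(x,t) = exp(-t)u(x,t).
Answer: ρ(x, t) = -exp(-t)sin(3t/2 - 3x)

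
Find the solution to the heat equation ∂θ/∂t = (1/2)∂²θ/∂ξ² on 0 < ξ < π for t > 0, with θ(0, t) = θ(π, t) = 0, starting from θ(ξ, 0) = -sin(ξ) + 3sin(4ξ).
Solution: Using separation of variables θ = X(ξ)G(t):
Eigenfunctions: sin(nξ), n = 1, 2, 3, ...
General solution: θ(ξ, t) = Σ c_n sin(nξ) exp(-n² t/2)
Matching θ(ξ,0) = -sin(ξ) + 3sin(4ξ) term by term: c_1=-1, c_4=3.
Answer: θ(ξ, t) = 3exp(-8t)sin(4ξ) - exp(-t/2)sin(ξ)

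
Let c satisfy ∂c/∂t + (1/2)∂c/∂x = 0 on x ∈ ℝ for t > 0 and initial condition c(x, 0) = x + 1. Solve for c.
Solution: By method of characteristics (waves move right with speed 1/2):
Along characteristics x - (1/2)t = const, c is constant, so c(x,t) = f(x - (1/2)t) with f = c(·, 0).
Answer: c(x, t) = -(1/2)t + x + 1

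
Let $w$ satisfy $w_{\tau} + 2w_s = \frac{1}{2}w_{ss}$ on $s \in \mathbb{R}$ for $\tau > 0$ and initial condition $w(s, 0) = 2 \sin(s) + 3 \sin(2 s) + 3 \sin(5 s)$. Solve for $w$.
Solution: Moving frame: $\eta = s - 2\tau$, $\sigma = \tau$, $w = u(\eta,\sigma)$, so $w_{\tau} = u_{\sigma} - 2u_{\eta}$ and $w_{ss} = u_{\eta\eta}$.
Hence $w_{\tau} + 2w_s = u_{\sigma}$ and the PDE becomes the heat equation $u_{\sigma} = \frac{1}{2}u_{\eta\eta}$ on $\eta \in \mathbb{R}$.
Initial data: $u(\eta,0) = w(\eta,0) = 2 \sin(\eta) + 3 \sin(2 \eta) + 3 \sin(5 \eta)$. Each mode $\sin(n\eta)$ decays as $e^{-n^2\sigma/2}$ on $\mathbb{R}$, so $u(\eta,\sigma) = \sum c_n e^{-n^2\sigma/2} \sin(n\eta)$ with $c_1=2, c_2=3, c_5=3$: $u(\eta,\sigma) = 3 e^{-2 \sigma} \sin(2 \eta) + 2 e^{-\sigma/2} \sin(\eta) + 3 e^{-25 \sigma/2} \sin(5 \eta)$.
Substituting back: $w(s,\tau) = u(s - 2\tau, \tau)$.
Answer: $w(s, \tau) = -3 e^{-2 \tau} \sin(4 \tau - 2 s) - 2 e^{-\tau/2} \sin(2 \tau - s) - 3 e^{-25 \tau/2} \sin(10 \tau - 5 s)$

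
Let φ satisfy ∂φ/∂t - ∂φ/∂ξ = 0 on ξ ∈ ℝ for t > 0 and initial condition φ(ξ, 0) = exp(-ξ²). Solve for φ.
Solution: By method of characteristics (waves move left with speed 1):
Along characteristics ξ + t = const, φ is constant, so φ(ξ,t) = f(ξ + t) with f = φ(·, 0).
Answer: φ(ξ, t) = exp(-(t + ξ)²)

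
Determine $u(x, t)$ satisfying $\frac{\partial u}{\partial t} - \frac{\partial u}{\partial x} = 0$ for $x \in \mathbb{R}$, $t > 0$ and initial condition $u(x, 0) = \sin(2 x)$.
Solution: By characteristics ($dx/dt = -1$), $u(x,t) = f(x + t)$ with $f = u( \cdot , 0)$.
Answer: $u(x, t) = \sin(2 t + 2 x)$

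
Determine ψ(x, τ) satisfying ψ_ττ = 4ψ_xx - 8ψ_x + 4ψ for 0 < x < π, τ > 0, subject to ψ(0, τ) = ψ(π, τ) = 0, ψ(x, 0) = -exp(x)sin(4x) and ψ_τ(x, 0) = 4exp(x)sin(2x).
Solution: Substitute ψ = exp(x)u.
Then ψ_x = exp(x)(u_x + u), ψ_xx = exp(x)(u_xx + 2u_x + u), ψ_ττ = exp(x)u_ττ; substituting and dividing by exp(x), the lower-order terms cancel: u_ττ = 4u_xx (standard wave equation).
Data for u: u(x,0) = exp(-x)ψ(x,0) = -sin(4x); u_τ(x,0) = exp(-x)ψ_τ(x,0) = 4sin(2x). The boundary conditions carry over: u(0,τ) = u(π,τ) = 0.
Separating variables: u = Σ [A_n cos(ω_n τ) + B_n sin(ω_n τ)] sin(nx), ω_n = 2n. From ICs (B_n = velocity coefficient / ω_n): A_4=-1, B_2=1.
So u(x,τ) = sin(2x)sin(4τ) - sin(4x)cos(8τ), and ψ(x,τ) = exp(x)u(x,τ).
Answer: ψ(x, τ) = exp(x)sin(2x)sin(4τ) - exp(x)sin(4x)cos(8τ)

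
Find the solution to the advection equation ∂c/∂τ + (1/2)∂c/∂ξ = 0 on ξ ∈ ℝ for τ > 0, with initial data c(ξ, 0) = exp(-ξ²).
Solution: By characteristics (dξ/dτ = 1/2), c(ξ,τ) = f(ξ - (1/2)τ) with f = c(·, 0).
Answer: c(ξ, τ) = exp(-(ξ - τ/2)²)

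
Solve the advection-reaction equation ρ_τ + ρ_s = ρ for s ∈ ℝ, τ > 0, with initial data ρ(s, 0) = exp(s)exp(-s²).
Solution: Substitute ρ = exp(s)u.
Then ρ_s = exp(s)(u_s + u), ρ_τ = exp(s)u_τ; substituting and dividing by exp(s), the lower-order terms cancel: u_τ + u_s = 0 (standard advection equation).
Data for u: u(s,0) = exp(-s)ρ(s,0) = exp(-s²).
By characteristics (ds/dτ = 1), u(s,τ) = f(s - τ) with f = u(·, 0).
So u(s,τ) = exp(-(s - τ)²), and ρ(s,τ) = exp(s)u(s,τ).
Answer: ρ(s, τ) = exp(s)exp(-(s - τ)²)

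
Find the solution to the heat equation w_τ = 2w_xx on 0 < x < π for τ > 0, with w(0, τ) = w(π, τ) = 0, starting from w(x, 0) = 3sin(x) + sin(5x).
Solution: Using separation of variables w = X(x)T(τ):
Eigenfunctions: sin(nx), n = 1, 2, 3, ...
General solution: w(x, τ) = Σ c_n sin(nx) exp(-2n² τ)
Matching w(x,0) = 3sin(x) + sin(5x) term by term: c_1=3, c_5=1.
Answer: w(x, τ) = 3exp(-2τ)sin(x) + exp(-50τ)sin(5x)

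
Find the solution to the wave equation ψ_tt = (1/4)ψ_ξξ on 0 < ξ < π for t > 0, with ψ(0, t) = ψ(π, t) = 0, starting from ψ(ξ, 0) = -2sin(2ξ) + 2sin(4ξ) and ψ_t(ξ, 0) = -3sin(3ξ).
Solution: Separating variables: ψ = Σ [A_n cos(ω_n t) + B_n sin(ω_n t)] sin(nξ), ω_n = n/2. From ICs (B_n = velocity coefficient / ω_n): A_2=-2, A_4=2, B_3=-2.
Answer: ψ(ξ, t) = -2sin(3t/2)sin(3ξ) - 2sin(2ξ)cos(t) + 2sin(4ξ)cos(2t)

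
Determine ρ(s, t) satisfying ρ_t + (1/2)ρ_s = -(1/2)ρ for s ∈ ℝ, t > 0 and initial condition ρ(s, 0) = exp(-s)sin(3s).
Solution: Substitute ρ = exp(-s)u, i.e. u = exp(s)ρ.
By the product rule, ρ_s = exp(-s)(u_s - u), ρ_t = exp(-s)u_t.
Substituting into the PDE and dividing by exp(-s): u_t + (1/2)(u_s - u) = -(1/2)u.
The lower-order terms cancel, leaving the standard advection equation u_t + (1/2)u_s = 0.
Initial data for u: u(s,0) = exp(s)ρ(s,0) = sin(3s).
Solve for u:
  By method of characteristics (waves move right with speed 1/2):
  Along characteristics s - (1/2)t = const, u is constant, so u(s,t) = f(s - (1/2)t) with f = u(·, 0).
Hence u(s,t) = sin(3s - 3t/2).
Transform back: ρ(s,t) = exp(-s)u(s,t).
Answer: ρ(s, t) = exp(-s)sin(3s - 3t/2)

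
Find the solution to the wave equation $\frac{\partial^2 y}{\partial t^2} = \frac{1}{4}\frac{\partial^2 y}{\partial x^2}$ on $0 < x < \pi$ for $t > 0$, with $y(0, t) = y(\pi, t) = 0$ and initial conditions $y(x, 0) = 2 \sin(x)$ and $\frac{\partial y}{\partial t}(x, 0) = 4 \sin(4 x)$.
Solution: Separating variables: $y = \sum [A_n \cos(\omega_n t) + B_n \sin(\omega_n t)] \sin(nx)$, $\omega_n = n/2$. From ICs ($B_n$ = velocity coefficient / $\omega_n$): $A_1=2, B_4=2$.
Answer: $y(x, t) = 2 \sin(2 t) \sin(4 x) + 2 \sin(x) \cos(t/2)$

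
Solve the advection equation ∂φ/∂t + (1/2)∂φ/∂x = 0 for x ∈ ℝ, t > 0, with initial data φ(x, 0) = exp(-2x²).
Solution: By method of characteristics (waves move right with speed 1/2):
Along characteristics x - (1/2)t = const, φ is constant, so φ(x,t) = f(x - (1/2)t) with f = φ(·, 0).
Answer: φ(x, t) = exp(-2(-t/2 + x)²)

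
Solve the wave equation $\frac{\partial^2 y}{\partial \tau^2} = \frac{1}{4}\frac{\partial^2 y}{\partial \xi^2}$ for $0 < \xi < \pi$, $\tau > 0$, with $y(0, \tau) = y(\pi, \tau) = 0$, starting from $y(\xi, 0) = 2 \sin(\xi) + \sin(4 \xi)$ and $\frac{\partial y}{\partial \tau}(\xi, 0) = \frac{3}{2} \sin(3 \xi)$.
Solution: Using separation of variables $y = X(\xi)T(\tau)$:
Eigenfunctions: $\sin(n\xi)$, $n = 1, 2, 3, \ldots$
General solution: $y(\xi, \tau) = \sum [A_n \cos(n \tau/2) + B_n \sin(n \tau/2)] \sin(n\xi)$
From $y(\xi,0) = 2 \sin(\xi) + \sin(4 \xi)$: $A_1=2, A_4=1$. From $y_{\tau}(\xi,0) = \frac{3}{2} \sin(3 \xi)$, using $y_{\tau}(\xi,0) = \sum \omega_n B_n \sin(n\xi)$ with $\omega_n = n/2$: $B_3 = (3/2)/(3/2) = 1$.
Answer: $y(\xi, \tau) = \sin(3 \tau/2) \sin(3 \xi) + 2 \sin(\xi) \cos(\tau/2) + \sin(4 \xi) \cos(2 \tau)$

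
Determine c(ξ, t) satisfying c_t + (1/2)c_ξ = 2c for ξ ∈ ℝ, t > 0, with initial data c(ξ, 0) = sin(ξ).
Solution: Substitute c = exp(2t)u, i.e. u = exp(-2t)c.
By the product rule, c_t = exp(2t)(u_t + 2u), c_ξ = exp(2t)u_ξ.
Substituting into the PDE and dividing by exp(2t): u_t + 2u + (1/2)u_ξ = 2u.
The lower-order terms cancel, leaving the standard advection equation u_t + (1/2)u_ξ = 0.
Initial data for u: u(ξ,0) = c(ξ,0) = sin(ξ).
Solve for u:
  By method of characteristics (waves move right with speed 1/2):
  Along characteristics ξ - (1/2)t = const, u is constant, so u(ξ,t) = f(ξ - (1/2)t) with f = u(·, 0).
Hence u(ξ,t) = -sin(t/2 - ξ).
Transform back: c(ξ,t) = exp(2t)u(ξ,t).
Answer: c(ξ, t) = -exp(2t)sin(t/2 - ξ)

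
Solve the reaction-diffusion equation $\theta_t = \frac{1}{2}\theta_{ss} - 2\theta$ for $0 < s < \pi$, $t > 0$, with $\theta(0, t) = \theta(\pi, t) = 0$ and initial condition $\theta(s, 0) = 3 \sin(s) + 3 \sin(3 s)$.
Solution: Substitute $\theta = e^{-2t}u$, i.e. $u = e^{2t}\theta$.
By the product rule, $\theta_t = e^{-2t}(u_t - 2u)$, $\theta_{ss} = e^{-2t}u_{ss}$.
Substituting into the PDE and dividing by $e^{-2t}$: $u_t - 2u = \frac{1}{2}u_{ss} - 2u$.
The lower-order terms cancel, leaving the standard heat equation $u_t = \frac{1}{2}u_{ss}$.
Initial data for $u$: $u(s,0) = \theta(s,0) = 3 \sin(s) + 3 \sin(3 s)$. The boundary conditions carry over: $u(0,t) = u(\pi,t) = 0$.
Solve for $u$:
  Using separation of variables $u = X(s)G(t)$:
  Eigenfunctions: $\sin(ns)$, $n = 1, 2, 3, \ldots$
  General solution: $u(s, t) = \sum c_n \sin(ns) e^{-n^2 t/2}$
  Matching $u(s,0) = 3 \sin(s) + 3 \sin(3 s)$ term by term: $c_1=3, c_3=3$.
Hence $u(s,t) = 3 e^{-t/2} \sin(s) + 3 e^{-9 t/2} \sin(3 s)$.
Transform back: $\theta(s,t) = e^{-2t}u(s,t)$.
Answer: $\theta(s, t) = 3 e^{-5 t/2} \sin(s) + 3 e^{-13 t/2} \sin(3 s)$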